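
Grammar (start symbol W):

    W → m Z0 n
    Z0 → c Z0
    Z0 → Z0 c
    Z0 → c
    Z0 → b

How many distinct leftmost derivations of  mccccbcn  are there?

5

Parse trees for mccccbcn:
  [W m [Z0 c [Z0 c [Z0 c [Z0 c [Z0 [Z0 b] c]]]]] n]
  [W m [Z0 c [Z0 c [Z0 c [Z0 [Z0 c [Z0 b]] c]]]] n]
  [W m [Z0 c [Z0 c [Z0 [Z0 c [Z0 c [Z0 b]]] c]]] n]
  [W m [Z0 c [Z0 [Z0 c [Z0 c [Z0 c [Z0 b]]]] c]] n]
  [W m [Z0 [Z0 c [Z0 c [Z0 c [Z0 c [Z0 b]]]]] c] n]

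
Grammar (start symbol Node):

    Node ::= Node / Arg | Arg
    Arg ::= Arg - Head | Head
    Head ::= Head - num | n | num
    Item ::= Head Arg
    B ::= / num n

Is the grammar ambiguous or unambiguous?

Witness: n - num

Derivation 1: Node ⇒ Arg ⇒ Arg - Head ⇒ Head - Head ⇒ n - Head ⇒ n - num
Derivation 2: Node ⇒ Arg ⇒ Head ⇒ Head - num ⇒ n - num

Two distinct leftmost derivations for the same string.

Ambiguous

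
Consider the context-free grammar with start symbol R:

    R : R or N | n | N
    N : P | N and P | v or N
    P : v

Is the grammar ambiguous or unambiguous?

Ambiguous

Witness: v or v

Derivation 1: R ⇒ R or N ⇒ N or N ⇒ P or N ⇒ v or N ⇒ v or P ⇒ v or v
Derivation 2: R ⇒ N ⇒ v or N ⇒ v or P ⇒ v or v

Two distinct leftmost derivations for the same string.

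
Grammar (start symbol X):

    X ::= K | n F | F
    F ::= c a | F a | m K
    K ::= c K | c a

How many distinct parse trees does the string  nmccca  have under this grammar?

1

Parse trees for nmccca:
  [X n [F m [K c [K c [K c a]]]]]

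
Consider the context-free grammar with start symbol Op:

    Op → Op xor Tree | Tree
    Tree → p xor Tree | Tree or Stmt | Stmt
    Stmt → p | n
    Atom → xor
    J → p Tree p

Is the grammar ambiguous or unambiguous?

Witness: p xor n

Derivation 1: Op ⇒ Op xor Tree ⇒ Tree xor Tree ⇒ Stmt xor Tree ⇒ p xor Tree ⇒ p xor Stmt ⇒ p xor n
Derivation 2: Op ⇒ Tree ⇒ p xor Tree ⇒ p xor Stmt ⇒ p xor n

Two distinct leftmost derivations for the same string.

Ambiguous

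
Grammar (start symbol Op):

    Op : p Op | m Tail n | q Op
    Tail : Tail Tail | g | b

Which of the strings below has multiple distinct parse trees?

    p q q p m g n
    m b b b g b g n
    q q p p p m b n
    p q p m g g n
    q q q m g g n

p q q p m g n: 1 tree
m b b b g b g n: 42 trees
q q p p p m b n: 1 tree
p q p m g g n: 1 tree
q q q m g g n: 1 tree

m b b b g b g n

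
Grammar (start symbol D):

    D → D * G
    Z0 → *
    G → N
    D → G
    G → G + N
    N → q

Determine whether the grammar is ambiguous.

Unambiguous

Only D, G, N are reachable from D; ignoring the rest: D → D * G | G  ;  G → G + N | N  — a left-associative chain with N at the bottom. Each string factors uniquely by precedence.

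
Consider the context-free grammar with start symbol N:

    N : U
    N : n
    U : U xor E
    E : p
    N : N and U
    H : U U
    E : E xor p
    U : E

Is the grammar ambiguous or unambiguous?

Witness: p xor p

Derivation 1: N ⇒ U ⇒ U xor E ⇒ E xor E ⇒ p xor E ⇒ p xor p
Derivation 2: N ⇒ U ⇒ E ⇒ E xor p ⇒ p xor p

Two distinct leftmost derivations for the same string.

Ambiguous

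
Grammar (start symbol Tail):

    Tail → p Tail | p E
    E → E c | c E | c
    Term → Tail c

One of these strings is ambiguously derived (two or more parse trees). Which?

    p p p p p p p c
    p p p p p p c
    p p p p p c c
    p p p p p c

p p p p p p p c: 1 tree
p p p p p p c: 1 tree
p p p p p c c: 2 trees
p p p p p c: 1 tree

p p p p p c c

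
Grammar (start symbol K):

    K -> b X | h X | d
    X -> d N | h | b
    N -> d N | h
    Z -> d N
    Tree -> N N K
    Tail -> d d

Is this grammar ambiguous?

Only K, X, N are reachable from K; ignoring the rest: Restricted to the reachable nonterminals, every rule has the form A → t or A → t B, and no two rules for the same A share a first terminal. The grammar encodes a DFA — one run per string.

Unambiguous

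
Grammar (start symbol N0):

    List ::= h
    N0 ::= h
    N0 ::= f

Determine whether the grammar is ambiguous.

Unambiguous

Only N0 is reachable from N0; ignoring the rest: The reachable rules are right-linear with at most one rule per (nonterminal, next-terminal) pair. Each input token forces the next rule, so parsing is deterministic.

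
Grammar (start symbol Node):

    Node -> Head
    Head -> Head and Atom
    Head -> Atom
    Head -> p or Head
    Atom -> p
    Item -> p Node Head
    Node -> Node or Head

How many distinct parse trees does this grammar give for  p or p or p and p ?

7

Parse trees for p or p or p and p:
  [Node [Head [Head p or [Head p or [Head [Atom p]]]] and [Atom p]]]
  [Node [Head p or [Head [Head p or [Head [Atom p]]] and [Atom p]]]]
  [Node [Head p or [Head p or [Head [Head [Atom p]] and [Atom p]]]]]
  [Node [Node [Head [Atom p]]] or [Head [Head p or [Head [Atom p]]] and [Atom p]]]
  [Node [Node [Head [Atom p]]] or [Head p or [Head [Head [Atom p]] and [Atom p]]]]
  [Node [Node [Head p or [Head [Atom p]]]] or [Head [Head [Atom p]] and [Atom p]]]
  [Node [Node [Node [Head [Atom p]]] or [Head [Atom p]]] or [Head [Head [Atom p]] and [Atom p]]]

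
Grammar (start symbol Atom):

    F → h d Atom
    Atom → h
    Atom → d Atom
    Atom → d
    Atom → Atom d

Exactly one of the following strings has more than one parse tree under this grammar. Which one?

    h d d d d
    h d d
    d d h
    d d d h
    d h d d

h d d d d: 1 tree
h d d: 1 tree
d d h: 1 tree
d d d h: 1 tree
d h d d: 3 trees

d h d d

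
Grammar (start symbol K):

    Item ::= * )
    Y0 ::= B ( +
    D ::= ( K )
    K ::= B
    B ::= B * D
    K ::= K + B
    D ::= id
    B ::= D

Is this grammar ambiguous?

Unambiguous

(Y0, Item are unreachable from K, so their rules don't affect L(K).) K → K + B | B  ;  B → B * D | D  — a left-associative chain with D at the bottom. Each string factors uniquely by precedence.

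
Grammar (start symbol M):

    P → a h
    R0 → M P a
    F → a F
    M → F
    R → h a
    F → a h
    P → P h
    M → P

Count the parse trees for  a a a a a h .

Parse trees for a a a a a h:
  [M [F a [F a [F a [F a [F a h]]]]]]

1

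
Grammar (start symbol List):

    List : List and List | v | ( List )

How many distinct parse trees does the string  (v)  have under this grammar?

Parse trees for (v):
  [List ( [List v] )]

1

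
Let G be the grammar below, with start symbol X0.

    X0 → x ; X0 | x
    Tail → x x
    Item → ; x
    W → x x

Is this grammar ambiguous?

Only X0 is reachable from X0; ignoring the rest: The reachable grammar is A → atom sep A | atom. Each atom is followed by either the separator (recurse) or end-of-string (stop) — no choice point.

Unambiguous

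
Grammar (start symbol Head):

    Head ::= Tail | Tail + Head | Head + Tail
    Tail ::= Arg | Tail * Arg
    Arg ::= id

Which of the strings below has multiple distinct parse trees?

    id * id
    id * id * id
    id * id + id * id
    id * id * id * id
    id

id * id + id * id

id * id: 1 tree
id * id * id: 1 tree
id * id + id * id: 2 trees
id * id * id * id: 1 tree
id: 1 tree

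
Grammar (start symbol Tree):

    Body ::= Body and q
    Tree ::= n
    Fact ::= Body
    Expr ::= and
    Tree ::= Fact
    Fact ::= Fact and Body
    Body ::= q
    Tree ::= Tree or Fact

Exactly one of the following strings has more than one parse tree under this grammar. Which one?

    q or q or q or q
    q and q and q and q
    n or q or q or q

q and q and q and q

q or q or q or q: 1 tree
q and q and q and q: 8 trees
n or q or q or q: 1 tree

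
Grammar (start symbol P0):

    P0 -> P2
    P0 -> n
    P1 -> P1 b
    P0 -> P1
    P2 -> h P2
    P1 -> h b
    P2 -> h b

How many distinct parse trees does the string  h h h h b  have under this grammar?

1

Parse trees for h h h h b:
  [P0 [P2 h [P2 h [P2 h [P2 h b]]]]]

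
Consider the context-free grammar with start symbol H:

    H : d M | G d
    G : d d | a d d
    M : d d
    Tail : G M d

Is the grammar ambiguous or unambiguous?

Witness: d d d

Derivation 1: H ⇒ d M ⇒ d d d
Derivation 2: H ⇒ G d ⇒ d d d

Two distinct leftmost derivations for the same string.

Ambiguous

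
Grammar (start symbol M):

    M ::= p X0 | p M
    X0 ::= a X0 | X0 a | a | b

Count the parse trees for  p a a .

2

Parse trees for p a a:
  [M p [X0 a [X0 a]]]
  [M p [X0 [X0 a] a]]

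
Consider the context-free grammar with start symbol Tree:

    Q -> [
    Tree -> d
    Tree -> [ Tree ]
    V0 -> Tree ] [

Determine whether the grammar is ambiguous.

(V0, Q are unreachable from Tree, so their rules don't affect L(Tree).) Each string is a nest of matched brackets around a single atom. An opening bracket forces the recursive rule; an atom forces the base rule.

Unambiguous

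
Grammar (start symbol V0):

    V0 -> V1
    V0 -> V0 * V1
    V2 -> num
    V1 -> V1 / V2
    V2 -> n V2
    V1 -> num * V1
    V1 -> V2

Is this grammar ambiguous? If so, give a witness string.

Ambiguous

Witness: num * num

Derivation 1: V0 ⇒ V1 ⇒ num * V1 ⇒ num * V2 ⇒ num * num
Derivation 2: V0 ⇒ V0 * V1 ⇒ V1 * V1 ⇒ V2 * V1 ⇒ num * V1 ⇒ num * V2 ⇒ num * num

Two distinct leftmost derivations for the same string.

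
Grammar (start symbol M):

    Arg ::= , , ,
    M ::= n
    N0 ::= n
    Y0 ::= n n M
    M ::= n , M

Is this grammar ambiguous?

Unambiguous

(N0, Y0, Arg are unreachable from M, so their rules don't affect L(M).) Right-recursive list with a separator: after each atom, whether the separator follows determines the rule. One parse per string.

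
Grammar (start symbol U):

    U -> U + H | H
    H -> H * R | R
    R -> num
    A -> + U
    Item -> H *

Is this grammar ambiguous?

Unambiguous

(A, Item are unreachable from U, so their rules don't affect L(U).) U → U + H | H  ;  H → H * R | R  — a left-associative chain with R at the bottom. Each string factors uniquely by precedence.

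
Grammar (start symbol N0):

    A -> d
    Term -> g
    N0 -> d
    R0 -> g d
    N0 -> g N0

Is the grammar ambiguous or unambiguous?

(A, Term, R0 are unreachable from N0, so their rules don't affect L(N0).) Each reachable nonterminal has at most one production per leading terminal, and all productions are right-linear; the derivation is determined token-by-token.

Unambiguous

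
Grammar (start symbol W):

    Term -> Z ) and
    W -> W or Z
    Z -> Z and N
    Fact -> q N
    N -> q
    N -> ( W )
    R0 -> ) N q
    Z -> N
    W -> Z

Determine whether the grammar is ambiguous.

(Fact, Term, R0 are unreachable from W, so their rules don't affect L(W).) W → W or Z | Z  ;  Z → Z and N | N  — a left-associative chain with N at the bottom. Each string factors uniquely by precedence.

Unambiguous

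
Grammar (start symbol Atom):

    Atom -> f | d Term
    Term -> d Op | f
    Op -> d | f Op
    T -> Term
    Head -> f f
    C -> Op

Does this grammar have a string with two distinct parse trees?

Only Atom, Term, Op are reachable from Atom; ignoring the rest: Restricted to the reachable nonterminals, every rule has the form A → t or A → t B, and no two rules for the same A share a first terminal. The grammar encodes a DFA — one run per string.

Unambiguous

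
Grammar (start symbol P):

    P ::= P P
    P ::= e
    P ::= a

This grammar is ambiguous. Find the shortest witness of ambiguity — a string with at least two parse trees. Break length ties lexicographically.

length 1: no string has ≥2 trees
length 2: no string has ≥2 trees
length 3: a a a has 2 parse trees

Two derivations of a a a:
  P ⇒ P P ⇒ P P P ⇒ a P P ⇒ a a P ⇒ a a a
  P ⇒ P P ⇒ a P ⇒ a P P ⇒ a a P ⇒ a a a

a a a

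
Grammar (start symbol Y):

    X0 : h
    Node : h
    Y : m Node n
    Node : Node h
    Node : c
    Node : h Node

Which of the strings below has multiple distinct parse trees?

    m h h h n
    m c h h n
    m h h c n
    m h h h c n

m h h h n

m h h h n: 4 trees
m c h h n: 1 tree
m h h c n: 1 tree
m h h h c n: 1 tree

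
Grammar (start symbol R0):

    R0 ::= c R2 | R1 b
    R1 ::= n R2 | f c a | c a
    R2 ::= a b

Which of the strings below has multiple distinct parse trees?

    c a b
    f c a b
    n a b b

c a b: 2 trees
f c a b: 1 tree
n a b b: 1 tree

c a b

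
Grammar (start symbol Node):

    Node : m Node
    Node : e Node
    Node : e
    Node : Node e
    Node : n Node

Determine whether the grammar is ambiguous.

Ambiguous

Witness: e e

Derivation 1: Node ⇒ e Node ⇒ e e
Derivation 2: Node ⇒ Node e ⇒ e e

Two distinct leftmost derivations for the same string.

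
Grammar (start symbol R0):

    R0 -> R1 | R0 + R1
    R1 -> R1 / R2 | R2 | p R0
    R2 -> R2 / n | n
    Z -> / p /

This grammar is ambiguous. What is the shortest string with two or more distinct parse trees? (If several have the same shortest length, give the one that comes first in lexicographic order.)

length 1: no string has ≥2 trees
length 2: no string has ≥2 trees
length 3: n / n has 2 parse trees

Two derivations of n / n:
  R0 ⇒ R1 ⇒ R1 / R2 ⇒ R2 / R2 ⇒ n / R2 ⇒ n / n
  R0 ⇒ R1 ⇒ R2 ⇒ R2 / n ⇒ n / n

n / n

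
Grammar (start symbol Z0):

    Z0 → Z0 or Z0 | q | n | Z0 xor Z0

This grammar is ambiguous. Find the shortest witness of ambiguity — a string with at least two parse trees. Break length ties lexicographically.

length 1: no string has ≥2 trees
length 3: no string has ≥2 trees
length 5: n or n or n has 2 parse trees

Two derivations of n or n or n:
  Z0 ⇒ Z0 or Z0 ⇒ Z0 or Z0 or Z0 ⇒ n or Z0 or Z0 ⇒ n or n or Z0 ⇒ n or n or n
  Z0 ⇒ Z0 or Z0 ⇒ n or Z0 ⇒ n or Z0 or Z0 ⇒ n or n or Z0 ⇒ n or n or n

n or n or n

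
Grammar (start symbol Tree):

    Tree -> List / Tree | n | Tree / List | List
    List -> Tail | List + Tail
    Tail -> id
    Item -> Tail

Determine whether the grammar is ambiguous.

Ambiguous

Witness: id / id

Derivation 1: Tree ⇒ List / Tree ⇒ Tail / Tree ⇒ id / Tree ⇒ id / List ⇒ id / Tail ⇒ id / id
Derivation 2: Tree ⇒ Tree / List ⇒ List / List ⇒ Tail / List ⇒ id / List ⇒ id / Tail ⇒ id / id

Two distinct leftmost derivations for the same string.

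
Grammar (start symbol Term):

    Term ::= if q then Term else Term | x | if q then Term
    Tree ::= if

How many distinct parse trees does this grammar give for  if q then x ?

Parse trees for if q then x:
  [Term if q then [Term x]]

1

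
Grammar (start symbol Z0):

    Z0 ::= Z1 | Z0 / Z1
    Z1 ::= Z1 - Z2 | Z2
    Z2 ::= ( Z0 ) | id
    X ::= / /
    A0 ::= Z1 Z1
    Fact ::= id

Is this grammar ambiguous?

Unambiguous

Only Z0, Z1, Z2 are reachable from Z0; ignoring the rest: The grammar is stratified — Z0 handles '/' (left-recursive), Z1 handles '-', Z2 atoms. Each operator has a fixed associativity and precedence level, so every string has one parse.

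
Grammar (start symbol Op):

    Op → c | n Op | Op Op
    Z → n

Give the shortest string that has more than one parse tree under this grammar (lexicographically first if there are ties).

c c c

length 1: no string has ≥2 trees
length 2: no string has ≥2 trees
length 3: c c c has 2 parse trees

Two derivations of c c c:
  Op ⇒ Op Op ⇒ c Op ⇒ c Op Op ⇒ c c Op ⇒ c c c
  Op ⇒ Op Op ⇒ Op Op Op ⇒ c Op Op ⇒ c c Op ⇒ c c c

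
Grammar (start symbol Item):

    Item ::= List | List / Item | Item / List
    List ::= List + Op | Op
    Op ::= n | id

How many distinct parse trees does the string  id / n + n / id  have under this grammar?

4

Parse trees for id / n + n / id:
  [Item [List [Op id]] / [Item [List [List [Op n]] + [Op n]] / [Item [List [Op id]]]]]
  [Item [List [Op id]] / [Item [Item [List [List [Op n]] + [Op n]]] / [List [Op id]]]]
  [Item [Item [List [Op id]] / [Item [List [List [Op n]] + [Op n]]]] / [List [Op id]]]
  [Item [Item [Item [List [Op id]]] / [List [List [Op n]] + [Op n]]] / [List [Op id]]]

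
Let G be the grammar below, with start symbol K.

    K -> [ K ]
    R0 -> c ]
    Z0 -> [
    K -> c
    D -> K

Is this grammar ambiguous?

Only K is reachable from K; ignoring the rest: Each string is a nest of matched brackets around a single atom. An opening bracket forces the recursive rule; an atom forces the base rule.

Unambiguous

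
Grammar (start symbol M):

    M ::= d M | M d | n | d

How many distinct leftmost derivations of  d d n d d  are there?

Parse trees for d d n d d:
  [M d [M d [M [M [M n] d] d]]]
  [M d [M [M d [M [M n] d]] d]]
  [M d [M [M [M d [M n]] d] d]]
  [M [M d [M d [M [M n] d]]] d]
  [M [M d [M [M d [M n]] d]] d]
  [M [M [M d [M d [M n]]] d] d]

6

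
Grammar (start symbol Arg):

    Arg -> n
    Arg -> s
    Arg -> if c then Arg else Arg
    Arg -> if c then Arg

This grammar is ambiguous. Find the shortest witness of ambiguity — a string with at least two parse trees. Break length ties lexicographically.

if c then if c then n else n

length 1: no string has ≥2 trees
length 4: no string has ≥2 trees
length 6: no string has ≥2 trees
length 7: no string has ≥2 trees
length 9: if c then if c then n else n has 2 parse trees

Two derivations of if c then if c then n else n:
  Arg ⇒ if c then Arg else Arg ⇒ if c then if c then Arg else Arg ⇒ if c then if c then n else Arg ⇒ if c then if c then n else n
  Arg ⇒ if c then Arg ⇒ if c then if c then Arg else Arg ⇒ if c then if c then n else Arg ⇒ if c then if c then n else n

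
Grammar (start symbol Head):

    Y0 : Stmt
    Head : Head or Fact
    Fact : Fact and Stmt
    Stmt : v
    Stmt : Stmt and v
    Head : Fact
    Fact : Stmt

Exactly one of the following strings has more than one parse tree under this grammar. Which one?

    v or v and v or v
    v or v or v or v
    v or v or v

v or v and v or v: 2 trees
v or v or v or v: 1 tree
v or v or v: 1 tree

v or v and v or v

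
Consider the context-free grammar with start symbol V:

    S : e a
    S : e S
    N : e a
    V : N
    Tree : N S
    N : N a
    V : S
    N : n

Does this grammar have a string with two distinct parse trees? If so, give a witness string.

Witness: e a

Derivation 1: V ⇒ N ⇒ e a
Derivation 2: V ⇒ S ⇒ e a

Two distinct leftmost derivations for the same string.

Ambiguous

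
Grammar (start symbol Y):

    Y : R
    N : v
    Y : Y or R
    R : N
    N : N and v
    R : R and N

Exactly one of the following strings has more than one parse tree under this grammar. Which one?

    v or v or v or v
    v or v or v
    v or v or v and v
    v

v or v or v and v

v or v or v or v: 1 tree
v or v or v: 1 tree
v or v or v and v: 2 trees
v: 1 tree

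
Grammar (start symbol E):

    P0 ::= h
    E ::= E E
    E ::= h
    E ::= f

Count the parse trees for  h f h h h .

Parse trees for h f h h h (showing first 6 of 14):
  [E [E h] [E [E f] [E [E h] [E [E h] [E h]]]]]
  [E [E h] [E [E f] [E [E [E h] [E h]] [E h]]]]
  [E [E h] [E [E [E f] [E h]] [E [E h] [E h]]]]
  [E [E h] [E [E [E f] [E [E h] [E h]]] [E h]]]
  [E [E h] [E [E [E [E f] [E h]] [E h]] [E h]]]
  [E [E [E h] [E f]] [E [E h] [E [E h] [E h]]]]

14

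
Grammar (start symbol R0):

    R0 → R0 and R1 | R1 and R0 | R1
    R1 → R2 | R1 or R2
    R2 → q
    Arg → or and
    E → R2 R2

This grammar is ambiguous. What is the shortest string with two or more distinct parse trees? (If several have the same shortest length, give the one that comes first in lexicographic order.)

length 1: no string has ≥2 trees
length 3: q and q has 2 parse trees

Two derivations of q and q:
  R0 ⇒ R0 and R1 ⇒ R1 and R1 ⇒ R2 and R1 ⇒ q and R1 ⇒ q and R2 ⇒ q and q
  R0 ⇒ R1 and R0 ⇒ R2 and R0 ⇒ q and R0 ⇒ q and R1 ⇒ q and R2 ⇒ q and q

q and q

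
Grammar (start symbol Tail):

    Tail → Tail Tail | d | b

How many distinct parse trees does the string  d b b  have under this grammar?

2

Parse trees for d b b:
  [Tail [Tail d] [Tail [Tail b] [Tail b]]]
  [Tail [Tail [Tail d] [Tail b]] [Tail b]]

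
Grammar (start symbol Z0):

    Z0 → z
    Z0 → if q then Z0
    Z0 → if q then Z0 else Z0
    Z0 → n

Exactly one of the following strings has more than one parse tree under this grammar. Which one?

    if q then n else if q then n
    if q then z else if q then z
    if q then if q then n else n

if q then if q then n else n

if q then n else if q then n: 1 tree
if q then z else if q then z: 1 tree
if q then if q then n else n: 2 trees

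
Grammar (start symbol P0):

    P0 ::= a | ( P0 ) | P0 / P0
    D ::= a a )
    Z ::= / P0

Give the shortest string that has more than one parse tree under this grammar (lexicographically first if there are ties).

a / a / a

length 1: no string has ≥2 trees
length 3: no string has ≥2 trees
length 5: a / a / a has 2 parse trees

Two derivations of a / a / a:
  P0 ⇒ P0 / P0 ⇒ a / P0 ⇒ a / P0 / P0 ⇒ a / a / P0 ⇒ a / a / a
  P0 ⇒ P0 / P0 ⇒ P0 / P0 / P0 ⇒ a / P0 / P0 ⇒ a / a / P0 ⇒ a / a / a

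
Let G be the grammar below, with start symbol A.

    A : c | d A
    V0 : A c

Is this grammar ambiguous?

Only A is reachable from A; ignoring the rest: The reachable rules are right-linear with at most one rule per (nonterminal, next-terminal) pair. Each input token forces the next rule, so parsing is deterministic.

Unambiguous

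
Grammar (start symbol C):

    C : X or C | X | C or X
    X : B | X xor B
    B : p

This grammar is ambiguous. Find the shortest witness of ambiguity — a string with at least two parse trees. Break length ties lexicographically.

length 1: no string has ≥2 trees
length 3: p or p has 2 parse trees

Two derivations of p or p:
  C ⇒ X or C ⇒ B or C ⇒ p or C ⇒ p or X ⇒ p or B ⇒ p or p
  C ⇒ C or X ⇒ X or X ⇒ B or X ⇒ p or X ⇒ p or B ⇒ p or p

p or p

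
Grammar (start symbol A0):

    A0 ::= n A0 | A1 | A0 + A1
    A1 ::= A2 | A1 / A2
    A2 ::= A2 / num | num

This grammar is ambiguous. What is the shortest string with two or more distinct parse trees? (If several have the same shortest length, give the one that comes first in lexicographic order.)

length 1: no string has ≥2 trees
length 2: no string has ≥2 trees
length 3: num / num has 2 parse trees

Two derivations of num / num:
  A0 ⇒ A1 ⇒ A2 ⇒ A2 / num ⇒ num / num
  A0 ⇒ A1 ⇒ A1 / A2 ⇒ A2 / A2 ⇒ num / A2 ⇒ num / num

num / num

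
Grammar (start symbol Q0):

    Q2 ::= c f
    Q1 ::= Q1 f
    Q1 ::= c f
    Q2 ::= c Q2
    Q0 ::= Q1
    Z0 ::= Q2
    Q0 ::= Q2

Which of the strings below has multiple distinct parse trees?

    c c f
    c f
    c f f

c f

c c f: 1 tree
c f: 2 trees
c f f: 1 tree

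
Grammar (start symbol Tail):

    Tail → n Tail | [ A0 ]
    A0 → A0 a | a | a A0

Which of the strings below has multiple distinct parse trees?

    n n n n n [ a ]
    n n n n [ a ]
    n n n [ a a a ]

n n n n n [ a ]: 1 tree
n n n n [ a ]: 1 tree
n n n [ a a a ]: 4 trees

n n n [ a a a ]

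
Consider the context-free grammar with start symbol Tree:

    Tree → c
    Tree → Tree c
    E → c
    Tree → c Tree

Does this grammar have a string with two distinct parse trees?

Ambiguous

Witness: c c

Derivation 1: Tree ⇒ Tree c ⇒ c c
Derivation 2: Tree ⇒ c Tree ⇒ c c

Two distinct leftmost derivations for the same string.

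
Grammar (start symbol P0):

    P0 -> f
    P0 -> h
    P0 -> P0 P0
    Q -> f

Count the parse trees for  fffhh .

14

Parse trees for fffhh (showing first 6 of 14):
  [P0 [P0 f] [P0 [P0 f] [P0 [P0 f] [P0 [P0 h] [P0 h]]]]]
  [P0 [P0 f] [P0 [P0 f] [P0 [P0 [P0 f] [P0 h]] [P0 h]]]]
  [P0 [P0 f] [P0 [P0 [P0 f] [P0 f]] [P0 [P0 h] [P0 h]]]]
  [P0 [P0 f] [P0 [P0 [P0 f] [P0 [P0 f] [P0 h]]] [P0 h]]]
  [P0 [P0 f] [P0 [P0 [P0 [P0 f] [P0 f]] [P0 h]] [P0 h]]]
  [P0 [P0 [P0 f] [P0 f]] [P0 [P0 f] [P0 [P0 h] [P0 h]]]]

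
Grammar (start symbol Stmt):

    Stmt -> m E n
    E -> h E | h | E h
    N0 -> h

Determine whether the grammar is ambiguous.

Ambiguous

Witness: m h h n

Derivation 1: Stmt ⇒ m E n ⇒ m h E n ⇒ m h h n
Derivation 2: Stmt ⇒ m E n ⇒ m E h n ⇒ m h h n

Two distinct leftmost derivations for the same string.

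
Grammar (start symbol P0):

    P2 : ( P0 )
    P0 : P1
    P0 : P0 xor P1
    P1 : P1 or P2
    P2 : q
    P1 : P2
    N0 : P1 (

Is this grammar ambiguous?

Unambiguous

(N0 is unreachable from P0, so its rules don't affect L(P0).) P0 → P0 xor P1 | P1  ;  P1 → P1 or P2 | P2  — a left-associative chain with P2 at the bottom. Each string factors uniquely by precedence.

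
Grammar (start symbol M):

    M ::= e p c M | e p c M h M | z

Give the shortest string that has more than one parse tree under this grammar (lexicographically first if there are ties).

e p c e p c z h z

length 1: no string has ≥2 trees
length 4: no string has ≥2 trees
length 6: no string has ≥2 trees
length 7: no string has ≥2 trees
length 9: e p c e p c z h z has 2 parse trees

Two derivations of e p c e p c z h z:
  M ⇒ e p c M ⇒ e p c e p c M h M ⇒ e p c e p c z h M ⇒ e p c e p c z h z
  M ⇒ e p c M h M ⇒ e p c e p c M h M ⇒ e p c e p c z h M ⇒ e p c e p c z h z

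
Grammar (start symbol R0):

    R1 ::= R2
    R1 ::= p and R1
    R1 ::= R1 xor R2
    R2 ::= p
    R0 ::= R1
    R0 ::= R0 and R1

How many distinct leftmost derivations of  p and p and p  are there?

4

Parse trees for p and p and p:
  [R0 [R1 p and [R1 p and [R1 [R2 p]]]]]
  [R0 [R0 [R1 [R2 p]]] and [R1 p and [R1 [R2 p]]]]
  [R0 [R0 [R1 p and [R1 [R2 p]]]] and [R1 [R2 p]]]
  [R0 [R0 [R0 [R1 [R2 p]]] and [R1 [R2 p]]] and [R1 [R2 p]]]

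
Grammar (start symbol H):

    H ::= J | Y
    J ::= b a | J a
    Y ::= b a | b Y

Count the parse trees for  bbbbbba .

1

Parse trees for bbbbbba:
  [H [Y b [Y b [Y b [Y b [Y b [Y b a]]]]]]]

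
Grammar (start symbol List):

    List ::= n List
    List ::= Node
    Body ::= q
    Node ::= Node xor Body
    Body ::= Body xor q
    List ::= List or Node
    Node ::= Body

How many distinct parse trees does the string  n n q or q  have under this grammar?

Parse trees for n n q or q:
  [List n [List n [List [List [Node [Body q]]] or [Node [Body q]]]]]
  [List n [List [List n [List [Node [Body q]]]] or [Node [Body q]]]]
  [List [List n [List n [List [Node [Body q]]]]] or [Node [Body q]]]

3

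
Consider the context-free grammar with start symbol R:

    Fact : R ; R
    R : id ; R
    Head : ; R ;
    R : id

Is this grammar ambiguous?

(Fact, Head are unreachable from R, so their rules don't affect L(R).) The reachable grammar is A → atom sep A | atom. Each atom is followed by either the separator (recurse) or end-of-string (stop) — no choice point.

Unambiguous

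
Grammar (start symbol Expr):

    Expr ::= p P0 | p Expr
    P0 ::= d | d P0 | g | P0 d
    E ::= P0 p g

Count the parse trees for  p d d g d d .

6

Parse trees for p d d g d d:
  [Expr p [P0 d [P0 d [P0 [P0 [P0 g] d] d]]]]
  [Expr p [P0 d [P0 [P0 d [P0 [P0 g] d]] d]]]
  [Expr p [P0 d [P0 [P0 [P0 d [P0 g]] d] d]]]
  [Expr p [P0 [P0 d [P0 d [P0 [P0 g] d]]] d]]
  [Expr p [P0 [P0 d [P0 [P0 d [P0 g]] d]] d]]
  [Expr p [P0 [P0 [P0 d [P0 d [P0 g]]] d] d]]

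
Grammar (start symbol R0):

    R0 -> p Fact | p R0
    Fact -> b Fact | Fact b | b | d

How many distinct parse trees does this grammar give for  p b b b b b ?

Parse trees for p b b b b b (showing first 6 of 16):
  [R0 p [Fact b [Fact b [Fact b [Fact b [Fact b]]]]]]
  [R0 p [Fact b [Fact b [Fact b [Fact [Fact b] b]]]]]
  [R0 p [Fact b [Fact b [Fact [Fact b [Fact b]] b]]]]
  [R0 p [Fact b [Fact b [Fact [Fact [Fact b] b] b]]]]
  [R0 p [Fact b [Fact [Fact b [Fact b [Fact b]]] b]]]
  [R0 p [Fact b [Fact [Fact b [Fact [Fact b] b]] b]]]

16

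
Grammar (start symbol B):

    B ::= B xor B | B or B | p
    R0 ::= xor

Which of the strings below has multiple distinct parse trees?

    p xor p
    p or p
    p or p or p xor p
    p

p xor p: 1 tree
p or p: 1 tree
p or p or p xor p: 5 trees
p: 1 tree

p or p or p xor p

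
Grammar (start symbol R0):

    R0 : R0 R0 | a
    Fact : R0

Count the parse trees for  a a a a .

5

Parse trees for a a a a:
  [R0 [R0 a] [R0 [R0 a] [R0 [R0 a] [R0 a]]]]
  [R0 [R0 a] [R0 [R0 [R0 a] [R0 a]] [R0 a]]]
  [R0 [R0 [R0 a] [R0 a]] [R0 [R0 a] [R0 a]]]
  [R0 [R0 [R0 a] [R0 [R0 a] [R0 a]]] [R0 a]]
  [R0 [R0 [R0 [R0 a] [R0 a]] [R0 a]] [R0 a]]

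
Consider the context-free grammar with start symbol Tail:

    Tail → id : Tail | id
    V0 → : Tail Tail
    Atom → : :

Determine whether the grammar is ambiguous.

Unambiguous

(V0, Atom are unreachable from Tail, so their rules don't affect L(Tail).) Right-recursive list with a separator: after each atom, whether the separator follows determines the rule. One parse per string.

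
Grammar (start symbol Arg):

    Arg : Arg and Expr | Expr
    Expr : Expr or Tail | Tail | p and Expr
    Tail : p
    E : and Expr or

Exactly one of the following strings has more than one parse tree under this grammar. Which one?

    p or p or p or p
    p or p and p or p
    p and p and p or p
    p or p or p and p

p and p and p or p

p or p or p or p: 1 tree
p or p and p or p: 1 tree
p and p and p or p: 7 trees
p or p or p and p: 1 tree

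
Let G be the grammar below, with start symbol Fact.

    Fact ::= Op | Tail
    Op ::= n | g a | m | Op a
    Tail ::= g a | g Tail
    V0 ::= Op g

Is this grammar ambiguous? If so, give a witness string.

Ambiguous

Witness: g a

Derivation 1: Fact ⇒ Op ⇒ g a
Derivation 2: Fact ⇒ Tail ⇒ g a

Two distinct leftmost derivations for the same string.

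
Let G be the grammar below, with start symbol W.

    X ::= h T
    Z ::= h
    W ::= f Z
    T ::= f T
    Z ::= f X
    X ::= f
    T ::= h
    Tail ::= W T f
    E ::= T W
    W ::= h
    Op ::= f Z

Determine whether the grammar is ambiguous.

Only W, Z, X, T are reachable from W; ignoring the rest: Restricted to the reachable nonterminals, every rule has the form A → t or A → t B, and no two rules for the same A share a first terminal. The grammar encodes a DFA — one run per string.

Unambiguous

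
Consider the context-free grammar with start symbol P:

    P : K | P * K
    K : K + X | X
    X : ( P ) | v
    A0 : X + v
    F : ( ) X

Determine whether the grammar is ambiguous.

(A0, F are unreachable from P, so their rules don't affect L(P).) The grammar is stratified — P handles '*' (left-recursive), K handles '+', X atoms. Each operator has a fixed associativity and precedence level, so every string has one parse.

Unambiguous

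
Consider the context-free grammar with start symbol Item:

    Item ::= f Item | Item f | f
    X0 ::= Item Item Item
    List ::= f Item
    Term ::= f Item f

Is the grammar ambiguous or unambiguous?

Ambiguous

Witness: f f

Derivation 1: Item ⇒ f Item ⇒ f f
Derivation 2: Item ⇒ Item f ⇒ f f

Two distinct leftmost derivations for the same string.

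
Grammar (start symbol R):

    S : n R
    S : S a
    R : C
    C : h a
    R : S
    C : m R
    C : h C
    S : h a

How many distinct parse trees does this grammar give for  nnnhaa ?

Parse trees for nnnhaa:
  [R [S n [R [S n [R [S n [R [S [S h a] a]]]]]]]]
  [R [S n [R [S n [R [S [S n [R [C h a]]] a]]]]]]
  [R [S n [R [S n [R [S [S n [R [S h a]]] a]]]]]]
  [R [S n [R [S [S n [R [S n [R [C h a]]]]] a]]]]
  [R [S n [R [S [S n [R [S n [R [S h a]]]]] a]]]]
  [R [S [S n [R [S n [R [S n [R [C h a]]]]]]] a]]
  [R [S [S n [R [S n [R [S n [R [S h a]]]]]]] a]]

7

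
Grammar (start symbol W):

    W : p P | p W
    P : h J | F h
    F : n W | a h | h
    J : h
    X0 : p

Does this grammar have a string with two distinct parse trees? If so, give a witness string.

Witness: p h h

Derivation 1: W ⇒ p P ⇒ p h J ⇒ p h h
Derivation 2: W ⇒ p P ⇒ p F h ⇒ p h h

Two distinct leftmost derivations for the same string.

Ambiguous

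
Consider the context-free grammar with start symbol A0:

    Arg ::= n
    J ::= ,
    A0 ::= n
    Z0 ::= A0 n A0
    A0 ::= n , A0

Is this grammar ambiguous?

(Arg, Z0, J are unreachable from A0, so their rules don't affect L(A0).) The reachable grammar is A → atom sep A | atom. Each atom is followed by either the separator (recurse) or end-of-string (stop) — no choice point.

Unambiguous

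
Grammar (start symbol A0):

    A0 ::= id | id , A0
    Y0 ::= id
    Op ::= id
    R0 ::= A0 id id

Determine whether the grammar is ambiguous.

Only A0 is reachable from A0; ignoring the rest: The reachable grammar is A → atom sep A | atom. Each atom is followed by either the separator (recurse) or end-of-string (stop) — no choice point.

Unambiguous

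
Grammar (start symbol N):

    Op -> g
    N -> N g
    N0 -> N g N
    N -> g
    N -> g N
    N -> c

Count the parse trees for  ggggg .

16

Parse trees for ggggg (showing first 6 of 16):
  [N [N [N [N [N g] g] g] g] g]
  [N [N [N [N g [N g]] g] g] g]
  [N [N [N g [N [N g] g]] g] g]
  [N [N [N g [N g [N g]]] g] g]
  [N [N g [N [N [N g] g] g]] g]
  [N [N g [N [N g [N g]] g]] g]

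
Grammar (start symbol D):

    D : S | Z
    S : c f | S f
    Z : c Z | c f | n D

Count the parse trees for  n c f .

Parse trees for n c f:
  [D [Z n [D [S c f]]]]
  [D [Z n [D [Z c f]]]]

2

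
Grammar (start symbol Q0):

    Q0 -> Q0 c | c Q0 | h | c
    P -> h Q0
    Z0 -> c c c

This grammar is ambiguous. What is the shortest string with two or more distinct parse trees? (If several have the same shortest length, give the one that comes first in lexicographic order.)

length 1: no string has ≥2 trees
length 2: c c has 2 parse trees

Two derivations of c c:
  Q0 ⇒ Q0 c ⇒ c c
  Q0 ⇒ c Q0 ⇒ c c

c c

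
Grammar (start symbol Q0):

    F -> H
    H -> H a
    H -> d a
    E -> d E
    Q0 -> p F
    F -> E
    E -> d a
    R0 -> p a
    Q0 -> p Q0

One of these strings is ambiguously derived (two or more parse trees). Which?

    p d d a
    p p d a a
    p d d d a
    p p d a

p d d a: 1 tree
p p d a a: 1 tree
p d d d a: 1 tree
p p d a: 2 trees

p p d a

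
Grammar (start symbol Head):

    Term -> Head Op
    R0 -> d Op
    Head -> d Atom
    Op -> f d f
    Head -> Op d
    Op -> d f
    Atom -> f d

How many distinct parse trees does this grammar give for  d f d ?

Parse trees for d f d:
  [Head d [Atom f d]]
  [Head [Op d f] d]

2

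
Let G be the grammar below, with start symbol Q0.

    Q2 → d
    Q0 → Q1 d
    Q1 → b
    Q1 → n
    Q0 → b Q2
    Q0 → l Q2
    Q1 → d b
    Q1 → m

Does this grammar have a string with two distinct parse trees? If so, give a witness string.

Witness: b d

Derivation 1: Q0 ⇒ Q1 d ⇒ b d
Derivation 2: Q0 ⇒ b Q2 ⇒ b d

Two distinct leftmost derivations for the same string.

Ambiguous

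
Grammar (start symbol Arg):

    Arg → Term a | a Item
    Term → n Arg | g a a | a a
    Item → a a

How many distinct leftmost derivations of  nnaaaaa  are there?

Parse trees for nnaaaaa:
  [Arg [Term n [Arg [Term n [Arg [Term a a] a]] a]] a]
  [Arg [Term n [Arg [Term n [Arg a [Item a a]]] a]] a]

2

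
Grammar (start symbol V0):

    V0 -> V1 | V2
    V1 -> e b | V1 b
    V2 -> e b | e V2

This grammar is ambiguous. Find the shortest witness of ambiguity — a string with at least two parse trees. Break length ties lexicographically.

e b

length 2: e b has 2 parse trees

Two derivations of e b:
  V0 ⇒ V1 ⇒ e b
  V0 ⇒ V2 ⇒ e b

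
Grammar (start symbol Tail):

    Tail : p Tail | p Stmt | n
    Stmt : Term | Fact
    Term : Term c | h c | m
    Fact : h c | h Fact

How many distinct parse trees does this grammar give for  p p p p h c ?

2

Parse trees for p p p p h c:
  [Tail p [Tail p [Tail p [Tail p [Stmt [Term h c]]]]]]
  [Tail p [Tail p [Tail p [Tail p [Stmt [Fact h c]]]]]]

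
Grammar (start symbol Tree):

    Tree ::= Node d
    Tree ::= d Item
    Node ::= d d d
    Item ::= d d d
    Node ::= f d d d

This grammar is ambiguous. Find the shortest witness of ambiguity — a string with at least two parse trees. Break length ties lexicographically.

d d d d

length 4: d d d d has 2 parse trees

Two derivations of d d d d:
  Tree ⇒ Node d ⇒ d d d d
  Tree ⇒ d Item ⇒ d d d d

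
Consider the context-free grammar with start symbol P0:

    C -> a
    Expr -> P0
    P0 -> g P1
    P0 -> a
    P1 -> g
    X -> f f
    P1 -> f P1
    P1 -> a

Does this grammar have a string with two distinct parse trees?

Unambiguous

(C, Expr, X are unreachable from P0, so their rules don't affect L(P0).) Restricted to the reachable nonterminals, every rule has the form A → t or A → t B, and no two rules for the same A share a first terminal. The grammar encodes a DFA — one run per string.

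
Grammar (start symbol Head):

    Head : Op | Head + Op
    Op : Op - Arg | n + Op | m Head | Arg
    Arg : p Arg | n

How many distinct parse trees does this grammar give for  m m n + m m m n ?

4

Parse trees for m m n + m m m n:
  [Head [Op m [Head [Op m [Head [Op n + [Op m [Head [Op m [Head [Op m [Head [Op [Arg n]]]]]]]]]]]]]]
  [Head [Op m [Head [Op m [Head [Head [Op [Arg n]]] + [Op m [Head [Op m [Head [Op m [Head [Op [Arg n]]]]]]]]]]]]]
  [Head [Op m [Head [Head [Op m [Head [Op [Arg n]]]]] + [Op m [Head [Op m [Head [Op m [Head [Op [Arg n]]]]]]]]]]]
  [Head [Head [Op m [Head [Op m [Head [Op [Arg n]]]]]]] + [Op m [Head [Op m [Head [Op m [Head [Op [Arg n]]]]]]]]]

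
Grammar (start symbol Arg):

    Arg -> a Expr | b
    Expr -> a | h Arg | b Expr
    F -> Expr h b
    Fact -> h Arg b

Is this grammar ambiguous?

Unambiguous

(F, Fact are unreachable from Arg, so their rules don't affect L(Arg).) Restricted to the reachable nonterminals, every rule has the form A → t or A → t B, and no two rules for the same A share a first terminal. The grammar encodes a DFA — one run per string.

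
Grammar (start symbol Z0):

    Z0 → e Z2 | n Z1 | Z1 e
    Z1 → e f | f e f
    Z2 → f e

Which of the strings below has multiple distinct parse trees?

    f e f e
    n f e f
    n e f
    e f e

e f e

f e f e: 1 tree
n f e f: 1 tree
n e f: 1 tree
e f e: 2 trees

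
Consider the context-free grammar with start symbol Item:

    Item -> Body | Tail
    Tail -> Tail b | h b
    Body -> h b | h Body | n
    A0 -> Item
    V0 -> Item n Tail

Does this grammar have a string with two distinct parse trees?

Ambiguous

Witness: h b

Derivation 1: Item ⇒ Body ⇒ h b
Derivation 2: Item ⇒ Tail ⇒ h b

Two distinct leftmost derivations for the same string.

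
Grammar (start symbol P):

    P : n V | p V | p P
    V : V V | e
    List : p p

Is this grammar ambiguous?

Ambiguous

Witness: n e e e

Derivation 1: P ⇒ n V ⇒ n V V ⇒ n V V V ⇒ n e V V ⇒ n e e V ⇒ n e e e
Derivation 2: P ⇒ n V ⇒ n V V ⇒ n e V ⇒ n e V V ⇒ n e e V ⇒ n e e e

Two distinct leftmost derivations for the same string.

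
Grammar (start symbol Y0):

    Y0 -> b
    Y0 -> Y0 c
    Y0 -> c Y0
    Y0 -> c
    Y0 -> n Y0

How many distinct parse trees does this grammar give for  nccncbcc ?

Parse trees for nccncbcc (showing first 6 of 21):
  [Y0 [Y0 [Y0 n [Y0 c [Y0 c [Y0 n [Y0 c [Y0 b]]]]]] c] c]
  [Y0 [Y0 n [Y0 [Y0 c [Y0 c [Y0 n [Y0 c [Y0 b]]]]] c]] c]
  [Y0 [Y0 n [Y0 c [Y0 [Y0 c [Y0 n [Y0 c [Y0 b]]]] c]]] c]
  [Y0 [Y0 n [Y0 c [Y0 c [Y0 [Y0 n [Y0 c [Y0 b]]] c]]]] c]
  [Y0 [Y0 n [Y0 c [Y0 c [Y0 n [Y0 [Y0 c [Y0 b]] c]]]]] c]
  [Y0 [Y0 n [Y0 c [Y0 c [Y0 n [Y0 c [Y0 [Y0 b] c]]]]]] c]

21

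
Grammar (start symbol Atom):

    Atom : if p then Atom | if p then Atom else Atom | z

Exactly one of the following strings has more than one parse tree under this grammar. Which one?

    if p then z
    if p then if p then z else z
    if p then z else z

if p then z: 1 tree
if p then if p then z else z: 2 trees
if p then z else z: 1 tree

if p then if p then z else z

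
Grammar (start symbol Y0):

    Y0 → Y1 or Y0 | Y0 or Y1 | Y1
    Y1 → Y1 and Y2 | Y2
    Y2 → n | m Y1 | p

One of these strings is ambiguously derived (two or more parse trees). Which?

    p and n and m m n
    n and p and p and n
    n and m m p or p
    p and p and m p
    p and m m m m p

n and m m p or p

p and n and m m n: 1 tree
n and p and p and n: 1 tree
n and m m p or p: 2 trees
p and p and m p: 1 tree
p and m m m m p: 1 tree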